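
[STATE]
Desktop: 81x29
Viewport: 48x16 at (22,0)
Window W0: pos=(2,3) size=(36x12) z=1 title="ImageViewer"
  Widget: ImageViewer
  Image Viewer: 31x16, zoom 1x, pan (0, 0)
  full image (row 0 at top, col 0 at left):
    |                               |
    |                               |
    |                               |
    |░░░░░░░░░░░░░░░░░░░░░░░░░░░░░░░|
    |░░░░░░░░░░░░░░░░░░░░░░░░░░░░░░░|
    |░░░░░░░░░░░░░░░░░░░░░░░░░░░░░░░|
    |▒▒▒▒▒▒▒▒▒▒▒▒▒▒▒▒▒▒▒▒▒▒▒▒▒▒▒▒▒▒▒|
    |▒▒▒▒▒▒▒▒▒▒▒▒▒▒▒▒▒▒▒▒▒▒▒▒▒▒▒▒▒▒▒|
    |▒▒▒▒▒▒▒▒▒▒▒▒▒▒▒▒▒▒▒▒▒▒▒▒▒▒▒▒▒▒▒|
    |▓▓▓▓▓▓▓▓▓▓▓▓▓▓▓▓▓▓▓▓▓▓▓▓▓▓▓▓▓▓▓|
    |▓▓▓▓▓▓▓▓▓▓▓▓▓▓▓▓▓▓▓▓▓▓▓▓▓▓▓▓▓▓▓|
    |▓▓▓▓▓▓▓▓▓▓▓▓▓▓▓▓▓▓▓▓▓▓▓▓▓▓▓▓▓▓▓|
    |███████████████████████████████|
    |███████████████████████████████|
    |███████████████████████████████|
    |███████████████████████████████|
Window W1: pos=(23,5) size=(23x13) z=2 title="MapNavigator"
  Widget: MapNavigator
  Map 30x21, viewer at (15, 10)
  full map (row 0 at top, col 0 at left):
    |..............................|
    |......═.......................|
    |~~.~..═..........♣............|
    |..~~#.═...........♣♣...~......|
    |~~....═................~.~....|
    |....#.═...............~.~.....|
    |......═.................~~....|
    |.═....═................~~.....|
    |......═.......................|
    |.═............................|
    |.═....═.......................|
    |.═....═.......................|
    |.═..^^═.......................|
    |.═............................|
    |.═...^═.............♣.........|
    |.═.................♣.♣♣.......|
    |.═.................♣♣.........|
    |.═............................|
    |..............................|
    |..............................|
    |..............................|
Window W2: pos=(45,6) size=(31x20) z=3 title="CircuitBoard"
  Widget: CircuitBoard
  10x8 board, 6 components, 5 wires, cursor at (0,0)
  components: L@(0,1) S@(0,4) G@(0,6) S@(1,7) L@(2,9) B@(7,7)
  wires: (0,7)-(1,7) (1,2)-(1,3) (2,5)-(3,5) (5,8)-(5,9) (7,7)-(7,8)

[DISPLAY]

                                                
                                                
                                                
━━━━━━━━━━━━━━━┓                                
               ┃                                
─┏━━━━━━━━━━━━━━━━━━━━━┓                        
 ┃ MapNavigator        ┏━━━━━━━━━━━━━━━━━━━━━━━━
 ┠─────────────────────┃ CircuitBoard           
 ┃.═.................~~┠────────────────────────
░┃.═................~~.┃   0 1 2 3 4 5 6 7 8 9  
░┃.═...................┃0  [.]  L           S   
░┃.....................┃                        
▒┃.═........@..........┃1           · ─ ·       
▒┃.═...................┃                        
━┃^═...................┃2                       
 ┃.....................┃                        


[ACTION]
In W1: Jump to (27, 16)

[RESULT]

                                                
                                                
                                                
━━━━━━━━━━━━━━━┓                                
               ┃                                
─┏━━━━━━━━━━━━━━━━━━━━━┓                        
 ┃ MapNavigator        ┏━━━━━━━━━━━━━━━━━━━━━━━━
 ┠─────────────────────┃ CircuitBoard           
 ┃.............        ┠────────────────────────
░┃.............        ┃   0 1 2 3 4 5 6 7 8 9  
░┃...♣.........        ┃0  [.]  L           S   
░┃..♣.♣♣.......        ┃                        
▒┃..♣♣......@..        ┃1           · ─ ·       
▒┃.............        ┃                        
━┃.............        ┃2                       
 ┃.............        ┃                        


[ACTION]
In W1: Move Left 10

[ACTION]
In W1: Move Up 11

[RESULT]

                                                
                                                
                                                
━━━━━━━━━━━━━━━┓                                
               ┃                                
─┏━━━━━━━━━━━━━━━━━━━━━┓                        
 ┃ MapNavigator        ┏━━━━━━━━━━━━━━━━━━━━━━━━
 ┠─────────────────────┃ CircuitBoard           
 ┃.....................┠────────────────────────
░┃..........♣..........┃   0 1 2 3 4 5 6 7 8 9  
░┃...........♣♣...~....┃0  [.]  L           S   
░┃................~.~..┃                        
▒┃..........@....~.~...┃1           · ─ ·       
▒┃.................~~..┃                        
━┃................~~...┃2                       
 ┃.....................┃                        


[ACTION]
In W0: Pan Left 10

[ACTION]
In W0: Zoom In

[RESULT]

                                                
                                                
                                                
━━━━━━━━━━━━━━━┓                                
               ┃                                
─┏━━━━━━━━━━━━━━━━━━━━━┓                        
 ┃ MapNavigator        ┏━━━━━━━━━━━━━━━━━━━━━━━━
 ┠─────────────────────┃ CircuitBoard           
 ┃.....................┠────────────────────────
 ┃..........♣..........┃   0 1 2 3 4 5 6 7 8 9  
 ┃...........♣♣...~....┃0  [.]  L           S   
 ┃................~.~..┃                        
░┃..........@....~.~...┃1           · ─ ·       
░┃.................~~..┃                        
━┃................~~...┃2                       
 ┃.....................┃                        


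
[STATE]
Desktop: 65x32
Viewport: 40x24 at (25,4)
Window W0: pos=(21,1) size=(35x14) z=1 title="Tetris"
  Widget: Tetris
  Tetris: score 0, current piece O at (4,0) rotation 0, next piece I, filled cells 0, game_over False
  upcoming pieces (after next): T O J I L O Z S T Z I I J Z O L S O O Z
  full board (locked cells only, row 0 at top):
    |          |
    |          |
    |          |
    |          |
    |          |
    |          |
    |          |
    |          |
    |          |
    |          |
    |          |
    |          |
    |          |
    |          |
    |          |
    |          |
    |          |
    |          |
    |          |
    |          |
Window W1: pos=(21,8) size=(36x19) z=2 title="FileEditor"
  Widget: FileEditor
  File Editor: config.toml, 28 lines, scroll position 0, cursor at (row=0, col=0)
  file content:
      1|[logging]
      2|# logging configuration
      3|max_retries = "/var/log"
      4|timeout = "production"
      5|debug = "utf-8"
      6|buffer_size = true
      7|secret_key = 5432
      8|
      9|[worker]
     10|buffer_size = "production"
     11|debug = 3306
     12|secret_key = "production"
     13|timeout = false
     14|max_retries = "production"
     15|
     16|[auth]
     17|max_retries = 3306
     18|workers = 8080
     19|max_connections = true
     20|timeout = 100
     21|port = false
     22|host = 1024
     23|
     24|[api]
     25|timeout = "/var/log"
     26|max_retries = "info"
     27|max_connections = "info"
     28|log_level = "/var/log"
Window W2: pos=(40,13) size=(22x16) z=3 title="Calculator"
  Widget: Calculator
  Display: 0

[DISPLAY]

       │Next:                 ┃         
       │████                  ┃         
       │                      ┃         
       │                      ┃         
━━━━━━━━━━━━━━━━━━━━━━━━━━━━━━━┓        
leEditor                       ┃        
───────────────────────────────┨        
gging]                        ▲┃        
ogging configuration          █┃        
_retries = "/va┏━━━━━━━━━━━━━━━━━━━━┓   
eout = "product┃ Calculator         ┃   
ug = "utf-8"   ┠────────────────────┨   
fer_size = true┃                   0┃   
ret_key = 5432 ┃┌───┬───┬───┬───┐   ┃   
               ┃│ 7 │ 8 │ 9 │ ÷ │   ┃   
rker]          ┃├───┼───┼───┼───┤   ┃   
fer_size = "pro┃│ 4 │ 5 │ 6 │ × │   ┃   
ug = 3306      ┃├───┼───┼───┼───┤   ┃   
ret_key = "prod┃│ 1 │ 2 │ 3 │ - │   ┃   
eout = false   ┃├───┼───┼───┼───┤   ┃   
_retries = "pro┃│ 0 │ . │ = │ + │   ┃   
               ┃├───┼───┼───┼───┤   ┃   
━━━━━━━━━━━━━━━┃│ C │ MC│ MR│ M+│   ┃   
               ┃└───┴───┴───┴───┘   ┃   


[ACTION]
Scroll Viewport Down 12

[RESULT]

━━━━━━━━━━━━━━━━━━━━━━━━━━━━━━━┓        
leEditor                       ┃        
───────────────────────────────┨        
gging]                        ▲┃        
ogging configuration          █┃        
_retries = "/va┏━━━━━━━━━━━━━━━━━━━━┓   
eout = "product┃ Calculator         ┃   
ug = "utf-8"   ┠────────────────────┨   
fer_size = true┃                   0┃   
ret_key = 5432 ┃┌───┬───┬───┬───┐   ┃   
               ┃│ 7 │ 8 │ 9 │ ÷ │   ┃   
rker]          ┃├───┼───┼───┼───┤   ┃   
fer_size = "pro┃│ 4 │ 5 │ 6 │ × │   ┃   
ug = 3306      ┃├───┼───┼───┼───┤   ┃   
ret_key = "prod┃│ 1 │ 2 │ 3 │ - │   ┃   
eout = false   ┃├───┼───┼───┼───┤   ┃   
_retries = "pro┃│ 0 │ . │ = │ + │   ┃   
               ┃├───┼───┼───┼───┤   ┃   
━━━━━━━━━━━━━━━┃│ C │ MC│ MR│ M+│   ┃   
               ┃└───┴───┴───┴───┘   ┃   
               ┗━━━━━━━━━━━━━━━━━━━━┛   
                                        
                                        
                                        


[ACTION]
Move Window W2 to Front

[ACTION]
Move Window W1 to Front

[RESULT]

━━━━━━━━━━━━━━━━━━━━━━━━━━━━━━━┓        
leEditor                       ┃        
───────────────────────────────┨        
gging]                        ▲┃        
ogging configuration          █┃        
_retries = "/var/log"         ░┃━━━━┓   
eout = "production"           ░┃    ┃   
ug = "utf-8"                  ░┃────┨   
fer_size = true               ░┃   0┃   
ret_key = 5432                ░┃┐   ┃   
                              ░┃│   ┃   
rker]                         ░┃┤   ┃   
fer_size = "production"       ░┃│   ┃   
ug = 3306                     ░┃┤   ┃   
ret_key = "production"        ░┃│   ┃   
eout = false                  ░┃┤   ┃   
_retries = "production"       ░┃│   ┃   
                              ▼┃┤   ┃   
━━━━━━━━━━━━━━━━━━━━━━━━━━━━━━━┛│   ┃   
               ┃└───┴───┴───┴───┘   ┃   
               ┗━━━━━━━━━━━━━━━━━━━━┛   
                                        
                                        
                                        


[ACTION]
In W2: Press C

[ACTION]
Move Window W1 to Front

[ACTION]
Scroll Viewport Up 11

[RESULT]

                                        
━━━━━━━━━━━━━━━━━━━━━━━━━━━━━━┓         
tris                          ┃         
──────────────────────────────┨         
       │Next:                 ┃         
       │████                  ┃         
       │                      ┃         
       │                      ┃         
━━━━━━━━━━━━━━━━━━━━━━━━━━━━━━━┓        
leEditor                       ┃        
───────────────────────────────┨        
gging]                        ▲┃        
ogging configuration          █┃        
_retries = "/var/log"         ░┃━━━━┓   
eout = "production"           ░┃    ┃   
ug = "utf-8"                  ░┃────┨   
fer_size = true               ░┃   0┃   
ret_key = 5432                ░┃┐   ┃   
                              ░┃│   ┃   
rker]                         ░┃┤   ┃   
fer_size = "production"       ░┃│   ┃   
ug = 3306                     ░┃┤   ┃   
ret_key = "production"        ░┃│   ┃   
eout = false                  ░┃┤   ┃   


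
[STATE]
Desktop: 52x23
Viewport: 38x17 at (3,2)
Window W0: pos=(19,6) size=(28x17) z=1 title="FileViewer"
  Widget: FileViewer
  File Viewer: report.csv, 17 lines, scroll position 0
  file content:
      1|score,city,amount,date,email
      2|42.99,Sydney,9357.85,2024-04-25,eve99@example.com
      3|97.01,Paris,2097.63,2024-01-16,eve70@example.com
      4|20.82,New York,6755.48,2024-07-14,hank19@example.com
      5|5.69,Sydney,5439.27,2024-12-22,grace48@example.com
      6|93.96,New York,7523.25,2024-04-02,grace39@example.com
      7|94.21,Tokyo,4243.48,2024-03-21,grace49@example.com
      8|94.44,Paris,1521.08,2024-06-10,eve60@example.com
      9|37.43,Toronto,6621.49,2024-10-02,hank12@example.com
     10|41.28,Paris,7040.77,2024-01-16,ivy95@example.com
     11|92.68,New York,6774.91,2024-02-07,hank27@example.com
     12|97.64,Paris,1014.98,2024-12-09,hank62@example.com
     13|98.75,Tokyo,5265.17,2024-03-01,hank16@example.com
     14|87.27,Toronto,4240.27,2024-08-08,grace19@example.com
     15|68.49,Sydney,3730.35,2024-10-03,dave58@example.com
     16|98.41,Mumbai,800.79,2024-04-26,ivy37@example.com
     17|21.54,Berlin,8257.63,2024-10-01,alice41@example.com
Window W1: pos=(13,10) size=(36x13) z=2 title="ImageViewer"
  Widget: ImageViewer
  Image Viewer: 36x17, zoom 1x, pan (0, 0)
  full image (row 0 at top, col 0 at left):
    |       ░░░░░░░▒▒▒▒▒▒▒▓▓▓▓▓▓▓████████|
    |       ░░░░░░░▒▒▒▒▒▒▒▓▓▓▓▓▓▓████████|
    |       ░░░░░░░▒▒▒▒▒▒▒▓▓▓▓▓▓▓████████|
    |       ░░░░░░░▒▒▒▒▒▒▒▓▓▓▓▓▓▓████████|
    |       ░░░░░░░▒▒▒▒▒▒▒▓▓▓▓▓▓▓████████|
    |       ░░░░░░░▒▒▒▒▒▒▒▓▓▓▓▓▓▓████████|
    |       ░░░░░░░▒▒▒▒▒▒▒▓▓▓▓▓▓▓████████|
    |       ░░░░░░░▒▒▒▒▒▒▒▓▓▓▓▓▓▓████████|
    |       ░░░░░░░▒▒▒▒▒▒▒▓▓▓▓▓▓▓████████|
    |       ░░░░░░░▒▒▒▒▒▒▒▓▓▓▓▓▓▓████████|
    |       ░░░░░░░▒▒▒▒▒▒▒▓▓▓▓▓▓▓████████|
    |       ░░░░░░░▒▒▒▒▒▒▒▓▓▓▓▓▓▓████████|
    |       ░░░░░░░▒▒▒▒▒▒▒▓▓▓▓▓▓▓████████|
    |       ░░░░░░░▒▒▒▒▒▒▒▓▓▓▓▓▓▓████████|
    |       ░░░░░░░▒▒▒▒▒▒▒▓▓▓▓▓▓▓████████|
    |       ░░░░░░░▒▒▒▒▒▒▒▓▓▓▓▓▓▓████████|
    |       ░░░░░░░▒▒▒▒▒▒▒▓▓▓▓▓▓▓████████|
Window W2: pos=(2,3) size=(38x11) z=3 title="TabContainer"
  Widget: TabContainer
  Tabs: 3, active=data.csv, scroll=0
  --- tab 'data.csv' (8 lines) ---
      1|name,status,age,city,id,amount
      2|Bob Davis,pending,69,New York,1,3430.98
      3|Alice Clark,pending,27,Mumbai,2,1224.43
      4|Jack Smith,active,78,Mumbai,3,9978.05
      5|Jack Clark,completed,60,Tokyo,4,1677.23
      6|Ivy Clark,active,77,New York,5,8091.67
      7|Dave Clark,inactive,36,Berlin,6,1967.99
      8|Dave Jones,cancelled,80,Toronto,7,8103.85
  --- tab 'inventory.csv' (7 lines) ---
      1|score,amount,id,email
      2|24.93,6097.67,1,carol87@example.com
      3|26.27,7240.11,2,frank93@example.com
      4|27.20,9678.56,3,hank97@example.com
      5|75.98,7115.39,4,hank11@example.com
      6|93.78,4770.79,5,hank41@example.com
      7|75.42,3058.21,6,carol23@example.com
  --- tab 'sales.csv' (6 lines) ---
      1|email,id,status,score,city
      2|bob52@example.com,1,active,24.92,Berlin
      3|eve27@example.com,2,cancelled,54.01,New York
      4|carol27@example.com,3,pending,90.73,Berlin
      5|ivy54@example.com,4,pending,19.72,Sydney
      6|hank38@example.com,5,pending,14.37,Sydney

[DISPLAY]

                                      
━━━━━━━━━━━━━━━━━━━━━━━━━━━━━━━━━━━━┓ 
 TabContainer                       ┃ 
────────────────────────────────────┨ 
[data.csv]│ inventory.csv │ sales.cs┃━
────────────────────────────────────┃ 
name,status,age,city,id,amount      ┃─
Bob Davis,pending,69,New York,1,3430┃t
Alice Clark,pending,27,Mumbai,2,1224┃━
Jack Smith,active,78,Mumbai,3,9978.0┃ 
Jack Clark,completed,60,Tokyo,4,1677┃─
━━━━━━━━━━━━━━━━━━━━━━━━━━━━━━━━━━━━┛▓
          ┃       ░░░░░░░▒▒▒▒▒▒▒▓▓▓▓▓▓
          ┃       ░░░░░░░▒▒▒▒▒▒▒▓▓▓▓▓▓
          ┃       ░░░░░░░▒▒▒▒▒▒▒▓▓▓▓▓▓
          ┃       ░░░░░░░▒▒▒▒▒▒▒▓▓▓▓▓▓
          ┃       ░░░░░░░▒▒▒▒▒▒▒▓▓▓▓▓▓


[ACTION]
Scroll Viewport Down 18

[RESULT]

[data.csv]│ inventory.csv │ sales.cs┃━
────────────────────────────────────┃ 
name,status,age,city,id,amount      ┃─
Bob Davis,pending,69,New York,1,3430┃t
Alice Clark,pending,27,Mumbai,2,1224┃━
Jack Smith,active,78,Mumbai,3,9978.0┃ 
Jack Clark,completed,60,Tokyo,4,1677┃─
━━━━━━━━━━━━━━━━━━━━━━━━━━━━━━━━━━━━┛▓
          ┃       ░░░░░░░▒▒▒▒▒▒▒▓▓▓▓▓▓
          ┃       ░░░░░░░▒▒▒▒▒▒▒▓▓▓▓▓▓
          ┃       ░░░░░░░▒▒▒▒▒▒▒▓▓▓▓▓▓
          ┃       ░░░░░░░▒▒▒▒▒▒▒▓▓▓▓▓▓
          ┃       ░░░░░░░▒▒▒▒▒▒▒▓▓▓▓▓▓
          ┃       ░░░░░░░▒▒▒▒▒▒▒▓▓▓▓▓▓
          ┃       ░░░░░░░▒▒▒▒▒▒▒▓▓▓▓▓▓
          ┃       ░░░░░░░▒▒▒▒▒▒▒▓▓▓▓▓▓
          ┗━━━━━━━━━━━━━━━━━━━━━━━━━━━


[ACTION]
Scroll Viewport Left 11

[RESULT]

  ┃[data.csv]│ inventory.csv │ sales.c
  ┃───────────────────────────────────
  ┃name,status,age,city,id,amount     
  ┃Bob Davis,pending,69,New York,1,343
  ┃Alice Clark,pending,27,Mumbai,2,122
  ┃Jack Smith,active,78,Mumbai,3,9978.
  ┃Jack Clark,completed,60,Tokyo,4,167
  ┗━━━━━━━━━━━━━━━━━━━━━━━━━━━━━━━━━━━
             ┃       ░░░░░░░▒▒▒▒▒▒▒▓▓▓
             ┃       ░░░░░░░▒▒▒▒▒▒▒▓▓▓
             ┃       ░░░░░░░▒▒▒▒▒▒▒▓▓▓
             ┃       ░░░░░░░▒▒▒▒▒▒▒▓▓▓
             ┃       ░░░░░░░▒▒▒▒▒▒▒▓▓▓
             ┃       ░░░░░░░▒▒▒▒▒▒▒▓▓▓
             ┃       ░░░░░░░▒▒▒▒▒▒▒▓▓▓
             ┃       ░░░░░░░▒▒▒▒▒▒▒▓▓▓
             ┗━━━━━━━━━━━━━━━━━━━━━━━━


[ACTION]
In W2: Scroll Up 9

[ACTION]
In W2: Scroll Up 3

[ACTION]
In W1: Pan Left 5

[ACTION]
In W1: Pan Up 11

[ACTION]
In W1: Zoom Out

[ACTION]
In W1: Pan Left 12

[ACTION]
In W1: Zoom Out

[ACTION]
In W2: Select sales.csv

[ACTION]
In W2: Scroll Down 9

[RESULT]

  ┃ data.csv │ inventory.csv │[sales.c
  ┃───────────────────────────────────
  ┃hank38@example.com,5,pending,14.37,
  ┃                                   
  ┃                                   
  ┃                                   
  ┃                                   
  ┗━━━━━━━━━━━━━━━━━━━━━━━━━━━━━━━━━━━
             ┃       ░░░░░░░▒▒▒▒▒▒▒▓▓▓
             ┃       ░░░░░░░▒▒▒▒▒▒▒▓▓▓
             ┃       ░░░░░░░▒▒▒▒▒▒▒▓▓▓
             ┃       ░░░░░░░▒▒▒▒▒▒▒▓▓▓
             ┃       ░░░░░░░▒▒▒▒▒▒▒▓▓▓
             ┃       ░░░░░░░▒▒▒▒▒▒▒▓▓▓
             ┃       ░░░░░░░▒▒▒▒▒▒▒▓▓▓
             ┃       ░░░░░░░▒▒▒▒▒▒▒▓▓▓
             ┗━━━━━━━━━━━━━━━━━━━━━━━━


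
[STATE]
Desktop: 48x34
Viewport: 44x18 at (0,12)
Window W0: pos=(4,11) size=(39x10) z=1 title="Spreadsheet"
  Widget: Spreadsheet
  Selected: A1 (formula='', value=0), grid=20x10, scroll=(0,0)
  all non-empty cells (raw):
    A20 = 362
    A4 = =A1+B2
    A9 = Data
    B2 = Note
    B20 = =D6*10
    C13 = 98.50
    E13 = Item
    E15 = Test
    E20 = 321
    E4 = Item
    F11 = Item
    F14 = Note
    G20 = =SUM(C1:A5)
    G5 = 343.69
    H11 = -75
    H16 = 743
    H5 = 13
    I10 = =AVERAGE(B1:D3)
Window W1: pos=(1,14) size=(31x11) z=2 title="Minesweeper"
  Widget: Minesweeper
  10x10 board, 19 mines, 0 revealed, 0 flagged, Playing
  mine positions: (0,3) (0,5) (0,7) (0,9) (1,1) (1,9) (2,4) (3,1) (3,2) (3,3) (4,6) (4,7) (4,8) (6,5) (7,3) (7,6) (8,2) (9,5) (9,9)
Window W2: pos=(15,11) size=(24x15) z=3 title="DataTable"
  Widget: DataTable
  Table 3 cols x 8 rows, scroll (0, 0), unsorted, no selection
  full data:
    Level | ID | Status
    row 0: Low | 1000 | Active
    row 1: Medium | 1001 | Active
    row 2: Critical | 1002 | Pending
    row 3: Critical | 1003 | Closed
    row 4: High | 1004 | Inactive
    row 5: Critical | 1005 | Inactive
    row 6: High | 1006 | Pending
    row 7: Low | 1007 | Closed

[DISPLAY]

    ┃ Spreadshe┃ DataTable            ┃   ┃ 
    ┠──────────┠──────────────────────┨───┨ 
 ┏━━━━━━━━━━━━━┃Level   │ID  │Status  ┃   ┃ 
 ┃ Minesweeper ┃────────┼────┼────────┃   ┃ 
 ┠─────────────┃Low     │1000│Active  ┃---┃ 
 ┃■■■■■■■■■■   ┃Medium  │1001│Active  ┃ 0 ┃ 
 ┃■■■■■■■■■■   ┃Critical│1002│Pending ┃ 0 ┃ 
 ┃■■■■■■■■■■   ┃Critical│1003│Closed  ┃ 0 ┃ 
 ┃■■■■■■■■■■   ┃High    │1004│Inactive┃━━━┛ 
 ┃■■■■■■■■■■   ┃Critical│1005│Inactive┃     
 ┃■■■■■■■■■■   ┃High    │1006│Pending ┃     
 ┃■■■■■■■■■■   ┃Low     │1007│Closed  ┃     
 ┗━━━━━━━━━━━━━┃                      ┃     
               ┗━━━━━━━━━━━━━━━━━━━━━━┛     
                                            
                                            
                                            
                                            


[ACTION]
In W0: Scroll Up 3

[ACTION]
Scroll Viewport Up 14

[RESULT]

                                            
                                            
                                            
                                            
                                            
                                            
                                            
                                            
                                            
                                            
                                            
    ┏━━━━━━━━━━┏━━━━━━━━━━━━━━━━━━━━━━┓━━━┓ 
    ┃ Spreadshe┃ DataTable            ┃   ┃ 
    ┠──────────┠──────────────────────┨───┨ 
 ┏━━━━━━━━━━━━━┃Level   │ID  │Status  ┃   ┃ 
 ┃ Minesweeper ┃────────┼────┼────────┃   ┃ 
 ┠─────────────┃Low     │1000│Active  ┃---┃ 
 ┃■■■■■■■■■■   ┃Medium  │1001│Active  ┃ 0 ┃ 


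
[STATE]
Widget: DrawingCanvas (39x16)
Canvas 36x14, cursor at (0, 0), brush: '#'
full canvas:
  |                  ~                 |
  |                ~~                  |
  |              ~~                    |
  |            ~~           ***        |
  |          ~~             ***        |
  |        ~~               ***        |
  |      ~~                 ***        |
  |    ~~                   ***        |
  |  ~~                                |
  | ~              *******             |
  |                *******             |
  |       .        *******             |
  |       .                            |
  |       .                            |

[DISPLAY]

+                 ~                    
                ~~                     
              ~~                       
            ~~           ***           
          ~~             ***           
        ~~               ***           
      ~~                 ***           
    ~~                   ***           
  ~~                                   
 ~              *******                
                *******                
       .        *******                
       .                               
       .                               
                                       
                                       


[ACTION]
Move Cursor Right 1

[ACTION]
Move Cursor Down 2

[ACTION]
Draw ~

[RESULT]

                  ~                    
                ~~                     
 ~            ~~                       
            ~~           ***           
          ~~             ***           
        ~~               ***           
      ~~                 ***           
    ~~                   ***           
  ~~                                   
 ~              *******                
                *******                
       .        *******                
       .                               
       .                               
                                       
                                       


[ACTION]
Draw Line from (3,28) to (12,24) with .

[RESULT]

                  ~                    
                ~~                     
 ~            ~~                       
            ~~           ***.          
          ~~             ***.          
        ~~               **.           
      ~~                 **.           
    ~~                   *.*           
  ~~                      .            
 ~              *******  .             
                *******  .             
       .        ******* .              
       .                .              
       .                               
                                       
                                       


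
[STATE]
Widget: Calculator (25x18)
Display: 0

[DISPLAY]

                        0
┌───┬───┬───┬───┐        
│ 7 │ 8 │ 9 │ ÷ │        
├───┼───┼───┼───┤        
│ 4 │ 5 │ 6 │ × │        
├───┼───┼───┼───┤        
│ 1 │ 2 │ 3 │ - │        
├───┼───┼───┼───┤        
│ 0 │ . │ = │ + │        
├───┼───┼───┼───┤        
│ C │ MC│ MR│ M+│        
└───┴───┴───┴───┘        
                         
                         
                         
                         
                         
                         


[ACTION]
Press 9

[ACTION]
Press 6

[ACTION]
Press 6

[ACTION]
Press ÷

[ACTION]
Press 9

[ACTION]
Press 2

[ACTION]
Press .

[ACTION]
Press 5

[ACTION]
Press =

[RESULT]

              10.44324324
┌───┬───┬───┬───┐        
│ 7 │ 8 │ 9 │ ÷ │        
├───┼───┼───┼───┤        
│ 4 │ 5 │ 6 │ × │        
├───┼───┼───┼───┤        
│ 1 │ 2 │ 3 │ - │        
├───┼───┼───┼───┤        
│ 0 │ . │ = │ + │        
├───┼───┼───┼───┤        
│ C │ MC│ MR│ M+│        
└───┴───┴───┴───┘        
                         
                         
                         
                         
                         
                         


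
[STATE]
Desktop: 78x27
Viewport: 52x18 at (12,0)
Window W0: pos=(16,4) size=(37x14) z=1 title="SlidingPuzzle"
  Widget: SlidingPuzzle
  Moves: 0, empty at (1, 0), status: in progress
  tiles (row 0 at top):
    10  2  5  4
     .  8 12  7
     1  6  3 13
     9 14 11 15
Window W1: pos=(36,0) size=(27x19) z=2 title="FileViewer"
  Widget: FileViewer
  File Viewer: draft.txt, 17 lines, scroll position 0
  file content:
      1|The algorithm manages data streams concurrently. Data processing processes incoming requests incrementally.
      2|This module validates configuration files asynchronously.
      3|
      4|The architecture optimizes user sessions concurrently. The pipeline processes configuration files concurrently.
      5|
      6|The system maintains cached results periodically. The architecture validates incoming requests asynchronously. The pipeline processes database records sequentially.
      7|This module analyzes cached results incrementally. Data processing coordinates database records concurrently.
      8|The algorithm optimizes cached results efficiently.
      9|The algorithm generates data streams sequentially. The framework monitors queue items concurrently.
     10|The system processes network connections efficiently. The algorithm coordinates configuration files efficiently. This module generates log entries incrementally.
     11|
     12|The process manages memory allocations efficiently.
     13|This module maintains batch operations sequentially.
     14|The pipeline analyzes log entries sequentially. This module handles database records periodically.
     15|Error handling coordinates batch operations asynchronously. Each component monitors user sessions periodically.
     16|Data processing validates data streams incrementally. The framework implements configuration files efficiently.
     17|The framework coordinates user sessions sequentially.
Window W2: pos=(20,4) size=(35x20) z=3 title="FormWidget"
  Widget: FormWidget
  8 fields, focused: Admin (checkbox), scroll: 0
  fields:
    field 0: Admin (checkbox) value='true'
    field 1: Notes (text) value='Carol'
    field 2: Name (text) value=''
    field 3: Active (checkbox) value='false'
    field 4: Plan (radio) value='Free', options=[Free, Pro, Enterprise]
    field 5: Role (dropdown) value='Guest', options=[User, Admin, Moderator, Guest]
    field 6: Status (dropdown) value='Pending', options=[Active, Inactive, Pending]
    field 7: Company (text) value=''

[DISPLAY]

                        ┏━━━━━━━━━━━━━━━━━━━━━━━━━┓ 
                        ┃ FileViewer              ┃ 
                        ┠─────────────────────────┨ 
                        ┃The algorithm manages da▲┃ 
    ┏━━━┏━━━━━━━━━━━━━━━━━━━━━━━━━━━━━━━━━┓tes co█┃ 
    ┃ Sl┃ FormWidget                      ┃      ░┃ 
    ┠───┠─────────────────────────────────┨ptimiz░┃ 
    ┃┌──┃> Admin:      [x]                ┃      ░┃ 
    ┃│ 1┃  Notes:      [Carol            ]┃ns cac░┃ 
    ┃├──┃  Name:       [                 ]┃es cac░┃ 
    ┃│  ┃  Active:     [ ]                ┃mizes ░┃ 
    ┃├──┃  Plan:       (●) Free  ( ) Pro  ┃rates ░┃ 
    ┃│  ┃  Role:       [Guest           ▼]┃es net░┃ 
    ┃├──┃  Status:     [Pending         ▼]┃      ░┃ 
    ┃│  ┃  Company:    [                 ]┃s memo░┃ 
    ┃└──┃                                 ┃ins ba░┃ 
    ┃Mov┃                                 ┃zes lo░┃ 
    ┗━━━┃                                 ┃rdinat▼┃ 


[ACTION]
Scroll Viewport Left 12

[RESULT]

                                    ┏━━━━━━━━━━━━━━━
                                    ┃ FileViewer    
                                    ┠───────────────
                                    ┃The algorithm m
                ┏━━━┏━━━━━━━━━━━━━━━━━━━━━━━━━━━━━━━
                ┃ Sl┃ FormWidget                    
                ┠───┠───────────────────────────────
                ┃┌──┃> Admin:      [x]              
                ┃│ 1┃  Notes:      [Carol           
                ┃├──┃  Name:       [                
                ┃│  ┃  Active:     [ ]              
                ┃├──┃  Plan:       (●) Free  ( ) Pro
                ┃│  ┃  Role:       [Guest           
                ┃├──┃  Status:     [Pending         
                ┃│  ┃  Company:    [                
                ┃└──┃                               
                ┃Mov┃                               
                ┗━━━┃                               


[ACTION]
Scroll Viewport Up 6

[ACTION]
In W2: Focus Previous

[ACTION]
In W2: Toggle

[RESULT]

                                    ┏━━━━━━━━━━━━━━━
                                    ┃ FileViewer    
                                    ┠───────────────
                                    ┃The algorithm m
                ┏━━━┏━━━━━━━━━━━━━━━━━━━━━━━━━━━━━━━
                ┃ Sl┃ FormWidget                    
                ┠───┠───────────────────────────────
                ┃┌──┃  Admin:      [x]              
                ┃│ 1┃  Notes:      [Carol           
                ┃├──┃  Name:       [                
                ┃│  ┃  Active:     [ ]              
                ┃├──┃  Plan:       (●) Free  ( ) Pro
                ┃│  ┃  Role:       [Guest           
                ┃├──┃  Status:     [Pending         
                ┃│  ┃> Company:    [                
                ┃└──┃                               
                ┃Mov┃                               
                ┗━━━┃                               


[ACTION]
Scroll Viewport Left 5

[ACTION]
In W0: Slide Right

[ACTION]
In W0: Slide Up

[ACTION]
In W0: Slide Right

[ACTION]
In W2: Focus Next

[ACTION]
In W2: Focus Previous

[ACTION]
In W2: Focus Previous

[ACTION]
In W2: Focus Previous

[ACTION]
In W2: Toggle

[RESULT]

                                    ┏━━━━━━━━━━━━━━━
                                    ┃ FileViewer    
                                    ┠───────────────
                                    ┃The algorithm m
                ┏━━━┏━━━━━━━━━━━━━━━━━━━━━━━━━━━━━━━
                ┃ Sl┃ FormWidget                    
                ┠───┠───────────────────────────────
                ┃┌──┃  Admin:      [x]              
                ┃│ 1┃  Notes:      [Carol           
                ┃├──┃  Name:       [                
                ┃│  ┃  Active:     [ ]              
                ┃├──┃  Plan:       (●) Free  ( ) Pro
                ┃│  ┃> Role:       [Guest           
                ┃├──┃  Status:     [Pending         
                ┃│  ┃  Company:    [                
                ┃└──┃                               
                ┃Mov┃                               
                ┗━━━┃                               


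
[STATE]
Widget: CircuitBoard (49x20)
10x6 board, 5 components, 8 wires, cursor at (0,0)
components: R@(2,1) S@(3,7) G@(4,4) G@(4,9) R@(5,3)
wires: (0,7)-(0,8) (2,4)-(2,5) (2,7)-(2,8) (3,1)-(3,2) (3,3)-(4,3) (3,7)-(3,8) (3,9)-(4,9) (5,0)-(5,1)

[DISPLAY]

   0 1 2 3 4 5 6 7 8 9                           
0  [.]                          · ─ ·            
                                                 
1                                                
                                                 
2       R           · ─ ·       · ─ ·            
                                                 
3       · ─ ·   ·               S ─ ·   ·        
                │                       │        
4               ·   G                   G        
                                                 
5   · ─ ·       R                                
Cursor: (0,0)                                    
                                                 
                                                 
                                                 
                                                 
                                                 
                                                 
                                                 


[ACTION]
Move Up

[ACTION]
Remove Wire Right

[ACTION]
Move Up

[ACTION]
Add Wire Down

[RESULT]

   0 1 2 3 4 5 6 7 8 9                           
0  [.]                          · ─ ·            
    │                                            
1   ·                                            
                                                 
2       R           · ─ ·       · ─ ·            
                                                 
3       · ─ ·   ·               S ─ ·   ·        
                │                       │        
4               ·   G                   G        
                                                 
5   · ─ ·       R                                
Cursor: (0,0)                                    
                                                 
                                                 
                                                 
                                                 
                                                 
                                                 
                                                 
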